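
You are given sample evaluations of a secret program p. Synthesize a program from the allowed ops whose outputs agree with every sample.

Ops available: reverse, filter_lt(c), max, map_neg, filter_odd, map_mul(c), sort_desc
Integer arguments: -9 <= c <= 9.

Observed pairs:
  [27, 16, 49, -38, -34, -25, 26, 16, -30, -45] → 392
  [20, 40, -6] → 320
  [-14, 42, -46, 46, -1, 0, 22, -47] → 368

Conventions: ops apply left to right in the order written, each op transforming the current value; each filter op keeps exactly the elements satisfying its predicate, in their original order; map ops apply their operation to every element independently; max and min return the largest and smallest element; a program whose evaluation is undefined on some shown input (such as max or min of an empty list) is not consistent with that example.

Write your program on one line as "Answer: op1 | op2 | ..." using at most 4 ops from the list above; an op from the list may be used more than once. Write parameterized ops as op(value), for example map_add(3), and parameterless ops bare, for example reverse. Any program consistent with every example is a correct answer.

map_neg | reverse | map_mul(-8) | max

Check, running the answer program on each example:
  [27, 16, 49, -38, -34, -25, 26, 16, -30, -45] -> [-27, -16, -49, 38, 34, 25, -26, -16, 30, 45] -> [45, 30, -16, -26, 25, 34, 38, -49, -16, -27] -> [-360, -240, 128, 208, -200, -272, -304, 392, 128, 216] -> 392
  [20, 40, -6] -> [-20, -40, 6] -> [6, -40, -20] -> [-48, 320, 160] -> 320
  [-14, 42, -46, 46, -1, 0, 22, -47] -> [14, -42, 46, -46, 1, 0, -22, 47] -> [47, -22, 0, 1, -46, 46, -42, 14] -> [-376, 176, 0, -8, 368, -368, 336, -112] -> 368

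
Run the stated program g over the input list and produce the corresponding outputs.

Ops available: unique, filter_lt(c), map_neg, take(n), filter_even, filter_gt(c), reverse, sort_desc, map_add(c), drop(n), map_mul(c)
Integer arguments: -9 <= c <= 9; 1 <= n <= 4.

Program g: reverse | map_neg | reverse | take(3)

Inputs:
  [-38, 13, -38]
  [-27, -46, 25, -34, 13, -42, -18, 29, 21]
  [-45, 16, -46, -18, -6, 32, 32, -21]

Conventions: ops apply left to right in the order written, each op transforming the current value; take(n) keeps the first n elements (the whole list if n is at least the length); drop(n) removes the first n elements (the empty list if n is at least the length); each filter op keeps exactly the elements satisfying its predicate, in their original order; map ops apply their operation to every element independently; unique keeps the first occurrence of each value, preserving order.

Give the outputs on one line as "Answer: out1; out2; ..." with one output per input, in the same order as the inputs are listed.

[38, -13, 38]; [27, 46, -25]; [45, -16, 46]

Execution, op by op:
  [-38, 13, -38] -> [-38, 13, -38] -> [38, -13, 38] -> [38, -13, 38] -> [38, -13, 38]
  [-27, -46, 25, -34, 13, -42, -18, 29, 21] -> [21, 29, -18, -42, 13, -34, 25, -46, -27] -> [-21, -29, 18, 42, -13, 34, -25, 46, 27] -> [27, 46, -25, 34, -13, 42, 18, -29, -21] -> [27, 46, -25]
  [-45, 16, -46, -18, -6, 32, 32, -21] -> [-21, 32, 32, -6, -18, -46, 16, -45] -> [21, -32, -32, 6, 18, 46, -16, 45] -> [45, -16, 46, 18, 6, -32, -32, 21] -> [45, -16, 46]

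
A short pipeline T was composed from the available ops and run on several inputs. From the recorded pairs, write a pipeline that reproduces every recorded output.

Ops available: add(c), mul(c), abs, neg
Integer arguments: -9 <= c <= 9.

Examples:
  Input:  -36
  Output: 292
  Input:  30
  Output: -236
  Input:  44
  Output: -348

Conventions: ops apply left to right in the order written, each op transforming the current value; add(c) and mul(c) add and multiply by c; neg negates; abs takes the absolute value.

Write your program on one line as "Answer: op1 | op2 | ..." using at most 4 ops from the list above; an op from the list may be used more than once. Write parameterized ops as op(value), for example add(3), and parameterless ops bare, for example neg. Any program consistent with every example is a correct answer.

mul(8) | add(-6) | neg | add(-2)

Check, running the answer program on each example:
  -36 -> -288 -> -294 -> 294 -> 292
  30 -> 240 -> 234 -> -234 -> -236
  44 -> 352 -> 346 -> -346 -> -348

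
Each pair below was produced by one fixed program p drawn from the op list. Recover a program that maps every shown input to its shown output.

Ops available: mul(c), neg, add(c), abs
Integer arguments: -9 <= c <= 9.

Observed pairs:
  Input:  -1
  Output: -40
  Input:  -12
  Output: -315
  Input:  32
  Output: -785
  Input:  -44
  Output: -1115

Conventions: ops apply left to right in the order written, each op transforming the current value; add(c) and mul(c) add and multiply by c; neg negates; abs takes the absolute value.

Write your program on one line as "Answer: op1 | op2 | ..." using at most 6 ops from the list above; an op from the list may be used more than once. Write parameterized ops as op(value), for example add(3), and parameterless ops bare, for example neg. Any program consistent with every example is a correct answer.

mul(5) | add(-3) | abs | mul(5) | neg

Check, running the answer program on each example:
  -1 -> -5 -> -8 -> 8 -> 40 -> -40
  -12 -> -60 -> -63 -> 63 -> 315 -> -315
  32 -> 160 -> 157 -> 157 -> 785 -> -785
  -44 -> -220 -> -223 -> 223 -> 1115 -> -1115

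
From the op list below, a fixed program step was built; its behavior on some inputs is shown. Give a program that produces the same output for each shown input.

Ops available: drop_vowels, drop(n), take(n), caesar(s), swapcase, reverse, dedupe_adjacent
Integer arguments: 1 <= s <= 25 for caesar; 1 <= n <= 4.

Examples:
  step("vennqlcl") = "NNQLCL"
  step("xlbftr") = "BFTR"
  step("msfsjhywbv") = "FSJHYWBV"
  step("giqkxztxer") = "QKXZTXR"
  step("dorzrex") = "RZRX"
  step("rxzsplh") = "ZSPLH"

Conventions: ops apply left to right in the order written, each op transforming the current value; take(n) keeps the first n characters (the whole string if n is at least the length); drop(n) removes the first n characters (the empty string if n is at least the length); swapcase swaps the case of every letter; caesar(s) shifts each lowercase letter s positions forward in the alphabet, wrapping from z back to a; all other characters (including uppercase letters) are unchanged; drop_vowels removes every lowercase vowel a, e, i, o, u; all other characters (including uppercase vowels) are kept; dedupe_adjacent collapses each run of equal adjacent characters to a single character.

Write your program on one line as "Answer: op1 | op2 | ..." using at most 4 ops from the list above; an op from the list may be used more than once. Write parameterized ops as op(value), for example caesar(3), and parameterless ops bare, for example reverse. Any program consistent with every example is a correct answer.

drop(2) | drop_vowels | swapcase

Check, running the answer program on each example:
  "vennqlcl" -> "nnqlcl" -> "nnqlcl" -> "NNQLCL"
  "xlbftr" -> "bftr" -> "bftr" -> "BFTR"
  "msfsjhywbv" -> "fsjhywbv" -> "fsjhywbv" -> "FSJHYWBV"
  "giqkxztxer" -> "qkxztxer" -> "qkxztxr" -> "QKXZTXR"
  "dorzrex" -> "rzrex" -> "rzrx" -> "RZRX"
  "rxzsplh" -> "zsplh" -> "zsplh" -> "ZSPLH"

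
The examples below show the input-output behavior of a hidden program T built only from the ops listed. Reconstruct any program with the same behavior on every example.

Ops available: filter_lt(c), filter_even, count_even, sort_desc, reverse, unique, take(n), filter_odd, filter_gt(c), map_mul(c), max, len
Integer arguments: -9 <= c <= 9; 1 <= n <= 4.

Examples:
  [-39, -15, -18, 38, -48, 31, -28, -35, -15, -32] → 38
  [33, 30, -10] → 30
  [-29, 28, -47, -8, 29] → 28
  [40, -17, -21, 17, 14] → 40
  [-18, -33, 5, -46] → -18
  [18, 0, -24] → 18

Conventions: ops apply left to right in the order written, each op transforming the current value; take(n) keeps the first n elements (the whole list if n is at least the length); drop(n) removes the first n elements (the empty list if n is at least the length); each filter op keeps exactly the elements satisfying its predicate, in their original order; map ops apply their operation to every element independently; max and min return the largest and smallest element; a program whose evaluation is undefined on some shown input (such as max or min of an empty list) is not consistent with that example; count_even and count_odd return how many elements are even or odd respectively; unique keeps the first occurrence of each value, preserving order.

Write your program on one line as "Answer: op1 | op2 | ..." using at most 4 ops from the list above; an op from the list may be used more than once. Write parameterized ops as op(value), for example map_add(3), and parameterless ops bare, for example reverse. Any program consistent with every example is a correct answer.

unique | filter_even | max

Check, running the answer program on each example:
  [-39, -15, -18, 38, -48, 31, -28, -35, -15, -32] -> [-39, -15, -18, 38, -48, 31, -28, -35, -32] -> [-18, 38, -48, -28, -32] -> 38
  [33, 30, -10] -> [33, 30, -10] -> [30, -10] -> 30
  [-29, 28, -47, -8, 29] -> [-29, 28, -47, -8, 29] -> [28, -8] -> 28
  [40, -17, -21, 17, 14] -> [40, -17, -21, 17, 14] -> [40, 14] -> 40
  [-18, -33, 5, -46] -> [-18, -33, 5, -46] -> [-18, -46] -> -18
  [18, 0, -24] -> [18, 0, -24] -> [18, 0, -24] -> 18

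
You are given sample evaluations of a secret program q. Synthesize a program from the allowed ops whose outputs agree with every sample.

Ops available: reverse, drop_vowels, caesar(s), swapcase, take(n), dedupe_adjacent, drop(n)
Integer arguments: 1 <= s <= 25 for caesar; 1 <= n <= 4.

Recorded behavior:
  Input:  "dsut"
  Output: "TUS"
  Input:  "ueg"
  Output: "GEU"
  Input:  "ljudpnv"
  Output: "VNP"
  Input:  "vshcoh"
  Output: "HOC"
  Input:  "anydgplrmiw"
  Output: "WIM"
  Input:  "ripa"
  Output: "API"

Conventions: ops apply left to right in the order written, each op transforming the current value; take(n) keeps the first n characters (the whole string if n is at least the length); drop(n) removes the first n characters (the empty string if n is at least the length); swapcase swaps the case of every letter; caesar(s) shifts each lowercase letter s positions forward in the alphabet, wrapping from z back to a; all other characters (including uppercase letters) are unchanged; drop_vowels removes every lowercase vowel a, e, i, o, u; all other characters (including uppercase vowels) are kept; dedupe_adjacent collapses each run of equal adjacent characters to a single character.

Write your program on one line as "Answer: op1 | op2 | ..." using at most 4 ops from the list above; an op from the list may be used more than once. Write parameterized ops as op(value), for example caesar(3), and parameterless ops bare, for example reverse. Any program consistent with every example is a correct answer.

reverse | take(4) | swapcase | take(3)

Check, running the answer program on each example:
  "dsut" -> "tusd" -> "tusd" -> "TUSD" -> "TUS"
  "ueg" -> "geu" -> "geu" -> "GEU" -> "GEU"
  "ljudpnv" -> "vnpdujl" -> "vnpd" -> "VNPD" -> "VNP"
  "vshcoh" -> "hochsv" -> "hoch" -> "HOCH" -> "HOC"
  "anydgplrmiw" -> "wimrlpgdyna" -> "wimr" -> "WIMR" -> "WIM"
  "ripa" -> "apir" -> "apir" -> "APIR" -> "API"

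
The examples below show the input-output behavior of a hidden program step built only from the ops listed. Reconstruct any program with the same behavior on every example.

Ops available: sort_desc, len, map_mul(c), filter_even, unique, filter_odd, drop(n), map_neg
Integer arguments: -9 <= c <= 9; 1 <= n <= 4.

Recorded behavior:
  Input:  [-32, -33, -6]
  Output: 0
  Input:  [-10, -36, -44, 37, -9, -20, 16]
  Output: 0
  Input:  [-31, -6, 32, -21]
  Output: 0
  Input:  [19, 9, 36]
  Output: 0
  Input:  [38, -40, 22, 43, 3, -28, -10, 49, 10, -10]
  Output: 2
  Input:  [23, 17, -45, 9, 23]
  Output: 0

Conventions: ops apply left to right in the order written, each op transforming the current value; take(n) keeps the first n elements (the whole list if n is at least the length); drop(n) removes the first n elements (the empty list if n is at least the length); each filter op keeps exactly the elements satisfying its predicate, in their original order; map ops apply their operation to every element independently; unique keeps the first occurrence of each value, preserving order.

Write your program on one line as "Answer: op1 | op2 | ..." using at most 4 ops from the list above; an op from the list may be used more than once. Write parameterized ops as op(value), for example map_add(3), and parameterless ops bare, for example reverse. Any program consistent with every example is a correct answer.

filter_even | drop(2) | drop(3) | len

Check, running the answer program on each example:
  [-32, -33, -6] -> [-32, -6] -> [] -> [] -> 0
  [-10, -36, -44, 37, -9, -20, 16] -> [-10, -36, -44, -20, 16] -> [-44, -20, 16] -> [] -> 0
  [-31, -6, 32, -21] -> [-6, 32] -> [] -> [] -> 0
  [19, 9, 36] -> [36] -> [] -> [] -> 0
  [38, -40, 22, 43, 3, -28, -10, 49, 10, -10] -> [38, -40, 22, -28, -10, 10, -10] -> [22, -28, -10, 10, -10] -> [10, -10] -> 2
  [23, 17, -45, 9, 23] -> [] -> [] -> [] -> 0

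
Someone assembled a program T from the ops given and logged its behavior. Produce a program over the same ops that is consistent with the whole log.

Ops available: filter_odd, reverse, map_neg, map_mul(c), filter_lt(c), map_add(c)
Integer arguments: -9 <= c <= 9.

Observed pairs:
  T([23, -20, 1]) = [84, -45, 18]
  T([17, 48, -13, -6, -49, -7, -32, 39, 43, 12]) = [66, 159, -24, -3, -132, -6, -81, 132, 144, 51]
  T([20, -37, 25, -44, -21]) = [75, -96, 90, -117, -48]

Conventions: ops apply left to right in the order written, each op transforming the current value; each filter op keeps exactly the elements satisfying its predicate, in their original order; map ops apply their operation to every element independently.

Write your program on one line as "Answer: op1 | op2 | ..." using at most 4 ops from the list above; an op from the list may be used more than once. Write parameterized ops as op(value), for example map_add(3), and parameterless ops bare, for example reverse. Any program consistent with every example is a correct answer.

map_add(2) | map_add(3) | map_mul(3)

Check, running the answer program on each example:
  [23, -20, 1] -> [25, -18, 3] -> [28, -15, 6] -> [84, -45, 18]
  [17, 48, -13, -6, -49, -7, -32, 39, 43, 12] -> [19, 50, -11, -4, -47, -5, -30, 41, 45, 14] -> [22, 53, -8, -1, -44, -2, -27, 44, 48, 17] -> [66, 159, -24, -3, -132, -6, -81, 132, 144, 51]
  [20, -37, 25, -44, -21] -> [22, -35, 27, -42, -19] -> [25, -32, 30, -39, -16] -> [75, -96, 90, -117, -48]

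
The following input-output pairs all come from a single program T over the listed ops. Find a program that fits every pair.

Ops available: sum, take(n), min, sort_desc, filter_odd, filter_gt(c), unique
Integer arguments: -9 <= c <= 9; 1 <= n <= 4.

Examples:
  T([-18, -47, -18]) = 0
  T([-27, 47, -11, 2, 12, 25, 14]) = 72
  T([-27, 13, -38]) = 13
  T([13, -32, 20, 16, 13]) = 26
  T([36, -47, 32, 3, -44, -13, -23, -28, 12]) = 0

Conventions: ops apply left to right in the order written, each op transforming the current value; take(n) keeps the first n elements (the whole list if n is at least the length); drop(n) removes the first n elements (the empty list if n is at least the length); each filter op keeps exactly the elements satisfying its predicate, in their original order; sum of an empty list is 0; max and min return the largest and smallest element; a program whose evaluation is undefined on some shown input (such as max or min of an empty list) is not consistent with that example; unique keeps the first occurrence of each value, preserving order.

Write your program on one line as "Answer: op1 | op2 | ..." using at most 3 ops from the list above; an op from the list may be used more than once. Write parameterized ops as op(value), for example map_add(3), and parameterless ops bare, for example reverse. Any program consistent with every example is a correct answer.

filter_gt(8) | filter_odd | sum

Check, running the answer program on each example:
  [-18, -47, -18] -> [] -> [] -> 0
  [-27, 47, -11, 2, 12, 25, 14] -> [47, 12, 25, 14] -> [47, 25] -> 72
  [-27, 13, -38] -> [13] -> [13] -> 13
  [13, -32, 20, 16, 13] -> [13, 20, 16, 13] -> [13, 13] -> 26
  [36, -47, 32, 3, -44, -13, -23, -28, 12] -> [36, 32, 12] -> [] -> 0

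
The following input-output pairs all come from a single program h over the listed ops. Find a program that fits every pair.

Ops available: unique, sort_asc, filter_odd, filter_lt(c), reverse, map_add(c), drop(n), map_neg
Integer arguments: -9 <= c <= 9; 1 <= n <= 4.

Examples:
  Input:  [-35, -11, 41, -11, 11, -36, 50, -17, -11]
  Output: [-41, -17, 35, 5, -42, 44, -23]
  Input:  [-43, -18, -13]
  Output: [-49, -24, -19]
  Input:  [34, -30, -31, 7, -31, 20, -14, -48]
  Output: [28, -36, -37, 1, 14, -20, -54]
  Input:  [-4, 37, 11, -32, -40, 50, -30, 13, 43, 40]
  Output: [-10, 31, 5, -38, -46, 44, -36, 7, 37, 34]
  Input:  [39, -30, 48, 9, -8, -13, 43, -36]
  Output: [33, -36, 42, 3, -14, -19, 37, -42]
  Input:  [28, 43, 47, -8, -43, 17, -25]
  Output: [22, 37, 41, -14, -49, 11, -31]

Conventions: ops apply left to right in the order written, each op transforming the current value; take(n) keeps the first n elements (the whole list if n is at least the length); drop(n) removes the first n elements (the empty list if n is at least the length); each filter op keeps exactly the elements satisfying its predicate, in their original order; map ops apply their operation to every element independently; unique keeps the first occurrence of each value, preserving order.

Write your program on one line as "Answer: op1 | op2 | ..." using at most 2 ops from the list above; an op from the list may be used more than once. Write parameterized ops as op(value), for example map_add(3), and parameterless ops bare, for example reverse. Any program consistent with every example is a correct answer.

map_add(-6) | unique

Check, running the answer program on each example:
  [-35, -11, 41, -11, 11, -36, 50, -17, -11] -> [-41, -17, 35, -17, 5, -42, 44, -23, -17] -> [-41, -17, 35, 5, -42, 44, -23]
  [-43, -18, -13] -> [-49, -24, -19] -> [-49, -24, -19]
  [34, -30, -31, 7, -31, 20, -14, -48] -> [28, -36, -37, 1, -37, 14, -20, -54] -> [28, -36, -37, 1, 14, -20, -54]
  [-4, 37, 11, -32, -40, 50, -30, 13, 43, 40] -> [-10, 31, 5, -38, -46, 44, -36, 7, 37, 34] -> [-10, 31, 5, -38, -46, 44, -36, 7, 37, 34]
  [39, -30, 48, 9, -8, -13, 43, -36] -> [33, -36, 42, 3, -14, -19, 37, -42] -> [33, -36, 42, 3, -14, -19, 37, -42]
  [28, 43, 47, -8, -43, 17, -25] -> [22, 37, 41, -14, -49, 11, -31] -> [22, 37, 41, -14, -49, 11, -31]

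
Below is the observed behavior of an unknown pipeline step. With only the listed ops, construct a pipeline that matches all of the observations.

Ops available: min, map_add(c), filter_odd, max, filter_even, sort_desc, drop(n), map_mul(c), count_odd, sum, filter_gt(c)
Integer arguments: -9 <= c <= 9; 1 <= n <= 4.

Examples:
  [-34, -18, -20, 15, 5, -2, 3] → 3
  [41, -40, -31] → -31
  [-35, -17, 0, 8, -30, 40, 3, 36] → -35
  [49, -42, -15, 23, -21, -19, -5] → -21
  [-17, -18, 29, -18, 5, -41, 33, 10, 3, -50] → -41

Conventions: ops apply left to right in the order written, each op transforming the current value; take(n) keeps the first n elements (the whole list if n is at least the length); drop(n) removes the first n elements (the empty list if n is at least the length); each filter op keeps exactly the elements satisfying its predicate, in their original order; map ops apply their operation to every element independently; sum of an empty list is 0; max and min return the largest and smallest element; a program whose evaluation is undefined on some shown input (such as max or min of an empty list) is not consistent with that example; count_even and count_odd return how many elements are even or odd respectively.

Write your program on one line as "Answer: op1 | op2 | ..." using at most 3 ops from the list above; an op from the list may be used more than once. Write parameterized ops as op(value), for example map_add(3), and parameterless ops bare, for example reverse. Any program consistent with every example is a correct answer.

filter_odd | min

Check, running the answer program on each example:
  [-34, -18, -20, 15, 5, -2, 3] -> [15, 5, 3] -> 3
  [41, -40, -31] -> [41, -31] -> -31
  [-35, -17, 0, 8, -30, 40, 3, 36] -> [-35, -17, 3] -> -35
  [49, -42, -15, 23, -21, -19, -5] -> [49, -15, 23, -21, -19, -5] -> -21
  [-17, -18, 29, -18, 5, -41, 33, 10, 3, -50] -> [-17, 29, 5, -41, 33, 3] -> -41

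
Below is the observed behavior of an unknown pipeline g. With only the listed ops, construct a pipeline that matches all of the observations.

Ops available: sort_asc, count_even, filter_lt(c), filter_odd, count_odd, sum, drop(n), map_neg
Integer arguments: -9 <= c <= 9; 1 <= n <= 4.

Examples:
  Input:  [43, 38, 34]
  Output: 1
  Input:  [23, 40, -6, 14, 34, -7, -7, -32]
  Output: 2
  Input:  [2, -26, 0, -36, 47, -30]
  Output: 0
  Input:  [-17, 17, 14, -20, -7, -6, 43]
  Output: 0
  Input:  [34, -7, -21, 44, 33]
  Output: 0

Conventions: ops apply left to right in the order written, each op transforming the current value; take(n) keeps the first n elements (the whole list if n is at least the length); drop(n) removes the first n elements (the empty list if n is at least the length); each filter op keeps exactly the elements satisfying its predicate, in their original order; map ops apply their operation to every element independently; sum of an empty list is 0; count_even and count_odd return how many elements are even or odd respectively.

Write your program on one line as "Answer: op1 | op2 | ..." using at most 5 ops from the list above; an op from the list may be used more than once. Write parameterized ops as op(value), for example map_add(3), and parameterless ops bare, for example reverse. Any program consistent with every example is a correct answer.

map_neg | filter_lt(5) | drop(2) | count_even

Check, running the answer program on each example:
  [43, 38, 34] -> [-43, -38, -34] -> [-43, -38, -34] -> [-34] -> 1
  [23, 40, -6, 14, 34, -7, -7, -32] -> [-23, -40, 6, -14, -34, 7, 7, 32] -> [-23, -40, -14, -34] -> [-14, -34] -> 2
  [2, -26, 0, -36, 47, -30] -> [-2, 26, 0, 36, -47, 30] -> [-2, 0, -47] -> [-47] -> 0
  [-17, 17, 14, -20, -7, -6, 43] -> [17, -17, -14, 20, 7, 6, -43] -> [-17, -14, -43] -> [-43] -> 0
  [34, -7, -21, 44, 33] -> [-34, 7, 21, -44, -33] -> [-34, -44, -33] -> [-33] -> 0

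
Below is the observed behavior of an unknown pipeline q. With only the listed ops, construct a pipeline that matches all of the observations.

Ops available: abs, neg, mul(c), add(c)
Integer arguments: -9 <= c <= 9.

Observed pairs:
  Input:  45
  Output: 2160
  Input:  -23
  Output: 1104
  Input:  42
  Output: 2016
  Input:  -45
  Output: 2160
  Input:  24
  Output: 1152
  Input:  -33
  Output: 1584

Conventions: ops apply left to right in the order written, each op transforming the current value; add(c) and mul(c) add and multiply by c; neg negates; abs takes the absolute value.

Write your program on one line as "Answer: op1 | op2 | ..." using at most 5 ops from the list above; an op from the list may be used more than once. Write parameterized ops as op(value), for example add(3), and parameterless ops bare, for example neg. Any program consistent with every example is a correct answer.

mul(-8) | neg | abs | mul(6)

Check, running the answer program on each example:
  45 -> -360 -> 360 -> 360 -> 2160
  -23 -> 184 -> -184 -> 184 -> 1104
  42 -> -336 -> 336 -> 336 -> 2016
  -45 -> 360 -> -360 -> 360 -> 2160
  24 -> -192 -> 192 -> 192 -> 1152
  -33 -> 264 -> -264 -> 264 -> 1584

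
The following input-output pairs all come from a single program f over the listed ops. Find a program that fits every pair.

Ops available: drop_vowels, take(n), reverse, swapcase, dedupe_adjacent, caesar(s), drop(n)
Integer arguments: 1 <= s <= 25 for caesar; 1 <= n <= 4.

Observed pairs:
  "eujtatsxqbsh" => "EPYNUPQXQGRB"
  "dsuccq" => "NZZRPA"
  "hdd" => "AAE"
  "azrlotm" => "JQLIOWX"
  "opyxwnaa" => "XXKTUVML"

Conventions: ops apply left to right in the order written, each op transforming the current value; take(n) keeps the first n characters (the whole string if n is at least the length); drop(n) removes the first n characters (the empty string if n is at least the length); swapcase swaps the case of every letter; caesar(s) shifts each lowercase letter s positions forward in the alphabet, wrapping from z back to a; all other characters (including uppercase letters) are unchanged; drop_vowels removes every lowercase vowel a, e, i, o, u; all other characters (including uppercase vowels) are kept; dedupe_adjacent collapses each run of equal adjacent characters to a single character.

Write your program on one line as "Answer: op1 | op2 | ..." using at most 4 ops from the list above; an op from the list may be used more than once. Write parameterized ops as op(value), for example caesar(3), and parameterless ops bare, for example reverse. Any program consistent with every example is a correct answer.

caesar(23) | reverse | swapcase

Check, running the answer program on each example:
  "eujtatsxqbsh" -> "brgqxqpunype" -> "epynupqxqgrb" -> "EPYNUPQXQGRB"
  "dsuccq" -> "aprzzn" -> "nzzrpa" -> "NZZRPA"
  "hdd" -> "eaa" -> "aae" -> "AAE"
  "azrlotm" -> "xwoilqj" -> "jqliowx" -> "JQLIOWX"
  "opyxwnaa" -> "lmvutkxx" -> "xxktuvml" -> "XXKTUVML"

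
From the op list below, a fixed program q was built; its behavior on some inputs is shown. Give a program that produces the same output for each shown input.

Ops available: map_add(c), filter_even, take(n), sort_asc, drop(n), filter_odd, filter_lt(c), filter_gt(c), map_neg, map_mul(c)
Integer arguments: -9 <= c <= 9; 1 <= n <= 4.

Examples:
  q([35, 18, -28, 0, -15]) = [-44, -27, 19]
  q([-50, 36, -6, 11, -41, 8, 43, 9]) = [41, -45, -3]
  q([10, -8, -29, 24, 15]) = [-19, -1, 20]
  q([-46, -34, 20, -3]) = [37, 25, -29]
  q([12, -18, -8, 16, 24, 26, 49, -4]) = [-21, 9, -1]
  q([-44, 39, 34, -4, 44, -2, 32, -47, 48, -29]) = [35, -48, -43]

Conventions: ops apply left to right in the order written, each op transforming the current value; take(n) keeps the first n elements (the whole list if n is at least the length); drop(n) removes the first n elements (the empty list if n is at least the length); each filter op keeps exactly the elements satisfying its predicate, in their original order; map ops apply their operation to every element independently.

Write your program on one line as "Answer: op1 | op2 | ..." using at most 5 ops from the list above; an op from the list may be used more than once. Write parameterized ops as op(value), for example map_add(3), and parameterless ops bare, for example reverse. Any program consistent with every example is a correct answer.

map_add(-8) | take(3) | map_neg | map_add(-9) | map_add(-8)

Check, running the answer program on each example:
  [35, 18, -28, 0, -15] -> [27, 10, -36, -8, -23] -> [27, 10, -36] -> [-27, -10, 36] -> [-36, -19, 27] -> [-44, -27, 19]
  [-50, 36, -6, 11, -41, 8, 43, 9] -> [-58, 28, -14, 3, -49, 0, 35, 1] -> [-58, 28, -14] -> [58, -28, 14] -> [49, -37, 5] -> [41, -45, -3]
  [10, -8, -29, 24, 15] -> [2, -16, -37, 16, 7] -> [2, -16, -37] -> [-2, 16, 37] -> [-11, 7, 28] -> [-19, -1, 20]
  [-46, -34, 20, -3] -> [-54, -42, 12, -11] -> [-54, -42, 12] -> [54, 42, -12] -> [45, 33, -21] -> [37, 25, -29]
  [12, -18, -8, 16, 24, 26, 49, -4] -> [4, -26, -16, 8, 16, 18, 41, -12] -> [4, -26, -16] -> [-4, 26, 16] -> [-13, 17, 7] -> [-21, 9, -1]
  [-44, 39, 34, -4, 44, -2, 32, -47, 48, -29] -> [-52, 31, 26, -12, 36, -10, 24, -55, 40, -37] -> [-52, 31, 26] -> [52, -31, -26] -> [43, -40, -35] -> [35, -48, -43]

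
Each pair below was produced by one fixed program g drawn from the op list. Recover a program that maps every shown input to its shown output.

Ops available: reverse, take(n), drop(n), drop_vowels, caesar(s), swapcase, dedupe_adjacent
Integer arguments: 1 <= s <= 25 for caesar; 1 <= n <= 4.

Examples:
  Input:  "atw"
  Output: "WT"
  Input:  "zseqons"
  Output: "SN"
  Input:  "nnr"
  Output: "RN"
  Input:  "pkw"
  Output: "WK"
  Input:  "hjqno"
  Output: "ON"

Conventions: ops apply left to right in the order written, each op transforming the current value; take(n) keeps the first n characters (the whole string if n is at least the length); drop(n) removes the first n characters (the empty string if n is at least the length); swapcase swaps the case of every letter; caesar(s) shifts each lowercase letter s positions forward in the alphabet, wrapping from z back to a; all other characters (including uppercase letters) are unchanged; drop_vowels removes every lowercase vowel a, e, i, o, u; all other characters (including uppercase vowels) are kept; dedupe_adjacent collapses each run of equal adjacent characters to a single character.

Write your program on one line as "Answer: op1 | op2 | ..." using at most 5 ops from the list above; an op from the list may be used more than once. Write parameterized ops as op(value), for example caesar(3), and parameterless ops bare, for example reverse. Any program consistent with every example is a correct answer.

reverse | dedupe_adjacent | swapcase | take(2)

Check, running the answer program on each example:
  "atw" -> "wta" -> "wta" -> "WTA" -> "WT"
  "zseqons" -> "snoqesz" -> "snoqesz" -> "SNOQESZ" -> "SN"
  "nnr" -> "rnn" -> "rn" -> "RN" -> "RN"
  "pkw" -> "wkp" -> "wkp" -> "WKP" -> "WK"
  "hjqno" -> "onqjh" -> "onqjh" -> "ONQJH" -> "ON"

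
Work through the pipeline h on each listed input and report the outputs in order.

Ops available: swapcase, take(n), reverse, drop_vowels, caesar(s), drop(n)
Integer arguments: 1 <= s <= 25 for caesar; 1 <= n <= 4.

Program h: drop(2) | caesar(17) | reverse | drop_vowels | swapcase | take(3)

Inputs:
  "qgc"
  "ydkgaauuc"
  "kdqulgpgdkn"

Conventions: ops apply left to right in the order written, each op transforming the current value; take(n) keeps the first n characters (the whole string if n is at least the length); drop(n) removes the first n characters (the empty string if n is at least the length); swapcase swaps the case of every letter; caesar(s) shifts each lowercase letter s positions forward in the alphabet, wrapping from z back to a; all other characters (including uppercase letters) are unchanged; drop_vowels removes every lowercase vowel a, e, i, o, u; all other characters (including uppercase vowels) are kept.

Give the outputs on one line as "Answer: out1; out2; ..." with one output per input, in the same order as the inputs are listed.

"T"; "TLL"; "BXG"

Execution, op by op:
  "qgc" -> "c" -> "t" -> "t" -> "t" -> "T" -> "T"
  "ydkgaauuc" -> "kgaauuc" -> "bxrrllt" -> "tllrrxb" -> "tllrrxb" -> "TLLRRXB" -> "TLL"
  "kdqulgpgdkn" -> "qulgpgdkn" -> "hlcxgxube" -> "ebuxgxclh" -> "bxgxclh" -> "BXGXCLH" -> "BXG"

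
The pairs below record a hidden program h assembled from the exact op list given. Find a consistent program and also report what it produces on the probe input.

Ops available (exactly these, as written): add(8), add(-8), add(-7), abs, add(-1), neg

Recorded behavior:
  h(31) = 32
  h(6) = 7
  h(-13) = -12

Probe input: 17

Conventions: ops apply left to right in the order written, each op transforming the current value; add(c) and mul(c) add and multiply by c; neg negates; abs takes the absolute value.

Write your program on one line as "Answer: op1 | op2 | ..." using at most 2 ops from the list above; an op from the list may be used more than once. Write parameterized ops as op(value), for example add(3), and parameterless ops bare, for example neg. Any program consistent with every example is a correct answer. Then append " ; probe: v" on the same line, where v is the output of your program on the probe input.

add(-7) | add(8) ; probe: 18

Check, running the answer program on each example:
  31 -> 24 -> 32
  6 -> -1 -> 7
  -13 -> -20 -> -12
  probe: 17 -> 10 -> 18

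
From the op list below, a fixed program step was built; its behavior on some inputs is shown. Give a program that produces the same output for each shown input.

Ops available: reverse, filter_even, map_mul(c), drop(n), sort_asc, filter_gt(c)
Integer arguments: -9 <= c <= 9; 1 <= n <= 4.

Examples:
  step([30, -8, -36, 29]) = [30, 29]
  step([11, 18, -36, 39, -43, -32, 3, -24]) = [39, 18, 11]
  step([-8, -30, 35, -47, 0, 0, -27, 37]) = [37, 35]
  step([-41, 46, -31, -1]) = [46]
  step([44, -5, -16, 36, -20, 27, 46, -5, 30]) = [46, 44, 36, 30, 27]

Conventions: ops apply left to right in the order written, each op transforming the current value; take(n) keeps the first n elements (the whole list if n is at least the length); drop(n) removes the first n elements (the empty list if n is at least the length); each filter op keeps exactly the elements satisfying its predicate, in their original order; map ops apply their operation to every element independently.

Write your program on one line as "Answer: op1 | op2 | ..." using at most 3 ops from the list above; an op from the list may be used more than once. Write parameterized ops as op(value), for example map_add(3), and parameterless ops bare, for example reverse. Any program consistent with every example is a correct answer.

sort_asc | reverse | filter_gt(7)

Check, running the answer program on each example:
  [30, -8, -36, 29] -> [-36, -8, 29, 30] -> [30, 29, -8, -36] -> [30, 29]
  [11, 18, -36, 39, -43, -32, 3, -24] -> [-43, -36, -32, -24, 3, 11, 18, 39] -> [39, 18, 11, 3, -24, -32, -36, -43] -> [39, 18, 11]
  [-8, -30, 35, -47, 0, 0, -27, 37] -> [-47, -30, -27, -8, 0, 0, 35, 37] -> [37, 35, 0, 0, -8, -27, -30, -47] -> [37, 35]
  [-41, 46, -31, -1] -> [-41, -31, -1, 46] -> [46, -1, -31, -41] -> [46]
  [44, -5, -16, 36, -20, 27, 46, -5, 30] -> [-20, -16, -5, -5, 27, 30, 36, 44, 46] -> [46, 44, 36, 30, 27, -5, -5, -16, -20] -> [46, 44, 36, 30, 27]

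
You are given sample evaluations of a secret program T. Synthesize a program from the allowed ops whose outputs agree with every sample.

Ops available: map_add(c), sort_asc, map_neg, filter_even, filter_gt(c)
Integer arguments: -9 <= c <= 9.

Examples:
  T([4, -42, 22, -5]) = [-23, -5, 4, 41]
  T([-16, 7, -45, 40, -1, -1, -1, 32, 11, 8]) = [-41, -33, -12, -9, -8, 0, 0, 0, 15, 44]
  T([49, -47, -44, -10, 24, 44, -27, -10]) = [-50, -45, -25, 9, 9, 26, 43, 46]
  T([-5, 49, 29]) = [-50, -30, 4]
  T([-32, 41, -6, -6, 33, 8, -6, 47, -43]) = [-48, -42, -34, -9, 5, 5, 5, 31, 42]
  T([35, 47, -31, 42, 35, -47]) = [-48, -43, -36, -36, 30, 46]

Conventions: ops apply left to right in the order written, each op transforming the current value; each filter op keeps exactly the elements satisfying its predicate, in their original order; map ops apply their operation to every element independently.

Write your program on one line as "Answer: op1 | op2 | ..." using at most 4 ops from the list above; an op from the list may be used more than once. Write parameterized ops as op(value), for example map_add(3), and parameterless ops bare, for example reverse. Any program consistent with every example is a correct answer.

map_add(1) | map_neg | sort_asc

Check, running the answer program on each example:
  [4, -42, 22, -5] -> [5, -41, 23, -4] -> [-5, 41, -23, 4] -> [-23, -5, 4, 41]
  [-16, 7, -45, 40, -1, -1, -1, 32, 11, 8] -> [-15, 8, -44, 41, 0, 0, 0, 33, 12, 9] -> [15, -8, 44, -41, 0, 0, 0, -33, -12, -9] -> [-41, -33, -12, -9, -8, 0, 0, 0, 15, 44]
  [49, -47, -44, -10, 24, 44, -27, -10] -> [50, -46, -43, -9, 25, 45, -26, -9] -> [-50, 46, 43, 9, -25, -45, 26, 9] -> [-50, -45, -25, 9, 9, 26, 43, 46]
  [-5, 49, 29] -> [-4, 50, 30] -> [4, -50, -30] -> [-50, -30, 4]
  [-32, 41, -6, -6, 33, 8, -6, 47, -43] -> [-31, 42, -5, -5, 34, 9, -5, 48, -42] -> [31, -42, 5, 5, -34, -9, 5, -48, 42] -> [-48, -42, -34, -9, 5, 5, 5, 31, 42]
  [35, 47, -31, 42, 35, -47] -> [36, 48, -30, 43, 36, -46] -> [-36, -48, 30, -43, -36, 46] -> [-48, -43, -36, -36, 30, 46]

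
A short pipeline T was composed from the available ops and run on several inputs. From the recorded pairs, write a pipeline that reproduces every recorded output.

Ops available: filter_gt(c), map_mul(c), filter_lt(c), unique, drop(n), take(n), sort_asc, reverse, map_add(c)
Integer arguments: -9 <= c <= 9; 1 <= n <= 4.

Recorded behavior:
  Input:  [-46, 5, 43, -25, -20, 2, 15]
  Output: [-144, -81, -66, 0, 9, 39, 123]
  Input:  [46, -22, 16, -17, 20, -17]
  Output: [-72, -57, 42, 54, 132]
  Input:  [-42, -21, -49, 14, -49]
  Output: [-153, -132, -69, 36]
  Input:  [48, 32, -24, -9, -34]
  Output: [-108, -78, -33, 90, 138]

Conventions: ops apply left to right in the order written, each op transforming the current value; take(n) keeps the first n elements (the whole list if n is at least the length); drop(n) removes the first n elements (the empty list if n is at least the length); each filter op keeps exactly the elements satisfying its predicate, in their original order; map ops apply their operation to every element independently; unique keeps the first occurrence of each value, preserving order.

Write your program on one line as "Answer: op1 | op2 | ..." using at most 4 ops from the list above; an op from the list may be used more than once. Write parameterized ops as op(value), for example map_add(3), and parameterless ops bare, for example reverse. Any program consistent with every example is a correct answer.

map_add(-2) | unique | sort_asc | map_mul(3)

Check, running the answer program on each example:
  [-46, 5, 43, -25, -20, 2, 15] -> [-48, 3, 41, -27, -22, 0, 13] -> [-48, 3, 41, -27, -22, 0, 13] -> [-48, -27, -22, 0, 3, 13, 41] -> [-144, -81, -66, 0, 9, 39, 123]
  [46, -22, 16, -17, 20, -17] -> [44, -24, 14, -19, 18, -19] -> [44, -24, 14, -19, 18] -> [-24, -19, 14, 18, 44] -> [-72, -57, 42, 54, 132]
  [-42, -21, -49, 14, -49] -> [-44, -23, -51, 12, -51] -> [-44, -23, -51, 12] -> [-51, -44, -23, 12] -> [-153, -132, -69, 36]
  [48, 32, -24, -9, -34] -> [46, 30, -26, -11, -36] -> [46, 30, -26, -11, -36] -> [-36, -26, -11, 30, 46] -> [-108, -78, -33, 90, 138]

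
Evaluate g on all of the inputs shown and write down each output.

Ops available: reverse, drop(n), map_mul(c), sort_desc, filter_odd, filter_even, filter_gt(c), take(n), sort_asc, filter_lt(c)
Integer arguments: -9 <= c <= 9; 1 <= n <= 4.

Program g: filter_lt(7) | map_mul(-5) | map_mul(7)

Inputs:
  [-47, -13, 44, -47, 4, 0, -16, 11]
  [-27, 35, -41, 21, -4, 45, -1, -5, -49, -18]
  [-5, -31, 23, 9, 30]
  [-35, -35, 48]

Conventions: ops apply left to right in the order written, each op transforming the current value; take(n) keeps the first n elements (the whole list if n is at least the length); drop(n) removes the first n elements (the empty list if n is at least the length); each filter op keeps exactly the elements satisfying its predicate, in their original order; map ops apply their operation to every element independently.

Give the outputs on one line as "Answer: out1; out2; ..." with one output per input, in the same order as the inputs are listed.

[1645, 455, 1645, -140, 0, 560]; [945, 1435, 140, 35, 175, 1715, 630]; [175, 1085]; [1225, 1225]

Execution, op by op:
  [-47, -13, 44, -47, 4, 0, -16, 11] -> [-47, -13, -47, 4, 0, -16] -> [235, 65, 235, -20, 0, 80] -> [1645, 455, 1645, -140, 0, 560]
  [-27, 35, -41, 21, -4, 45, -1, -5, -49, -18] -> [-27, -41, -4, -1, -5, -49, -18] -> [135, 205, 20, 5, 25, 245, 90] -> [945, 1435, 140, 35, 175, 1715, 630]
  [-5, -31, 23, 9, 30] -> [-5, -31] -> [25, 155] -> [175, 1085]
  [-35, -35, 48] -> [-35, -35] -> [175, 175] -> [1225, 1225]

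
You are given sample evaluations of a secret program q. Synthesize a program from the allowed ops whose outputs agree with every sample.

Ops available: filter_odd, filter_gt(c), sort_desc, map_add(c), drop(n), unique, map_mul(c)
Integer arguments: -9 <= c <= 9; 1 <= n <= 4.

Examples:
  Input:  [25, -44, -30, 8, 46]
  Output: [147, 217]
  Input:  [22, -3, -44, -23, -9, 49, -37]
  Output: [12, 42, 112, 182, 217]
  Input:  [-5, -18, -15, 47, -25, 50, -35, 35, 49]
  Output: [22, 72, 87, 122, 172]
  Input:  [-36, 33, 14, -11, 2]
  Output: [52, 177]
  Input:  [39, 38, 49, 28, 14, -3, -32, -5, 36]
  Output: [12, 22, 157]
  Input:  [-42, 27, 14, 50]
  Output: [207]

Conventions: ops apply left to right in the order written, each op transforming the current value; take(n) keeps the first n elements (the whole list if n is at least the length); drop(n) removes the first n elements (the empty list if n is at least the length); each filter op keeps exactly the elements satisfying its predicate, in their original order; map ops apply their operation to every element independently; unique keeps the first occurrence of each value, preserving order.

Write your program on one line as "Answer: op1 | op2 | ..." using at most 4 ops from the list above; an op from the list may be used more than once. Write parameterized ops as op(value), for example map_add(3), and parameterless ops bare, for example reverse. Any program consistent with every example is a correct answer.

sort_desc | map_mul(-5) | map_add(-3) | filter_gt(-2)

Check, running the answer program on each example:
  [25, -44, -30, 8, 46] -> [46, 25, 8, -30, -44] -> [-230, -125, -40, 150, 220] -> [-233, -128, -43, 147, 217] -> [147, 217]
  [22, -3, -44, -23, -9, 49, -37] -> [49, 22, -3, -9, -23, -37, -44] -> [-245, -110, 15, 45, 115, 185, 220] -> [-248, -113, 12, 42, 112, 182, 217] -> [12, 42, 112, 182, 217]
  [-5, -18, -15, 47, -25, 50, -35, 35, 49] -> [50, 49, 47, 35, -5, -15, -18, -25, -35] -> [-250, -245, -235, -175, 25, 75, 90, 125, 175] -> [-253, -248, -238, -178, 22, 72, 87, 122, 172] -> [22, 72, 87, 122, 172]
  [-36, 33, 14, -11, 2] -> [33, 14, 2, -11, -36] -> [-165, -70, -10, 55, 180] -> [-168, -73, -13, 52, 177] -> [52, 177]
  [39, 38, 49, 28, 14, -3, -32, -5, 36] -> [49, 39, 38, 36, 28, 14, -3, -5, -32] -> [-245, -195, -190, -180, -140, -70, 15, 25, 160] -> [-248, -198, -193, -183, -143, -73, 12, 22, 157] -> [12, 22, 157]
  [-42, 27, 14, 50] -> [50, 27, 14, -42] -> [-250, -135, -70, 210] -> [-253, -138, -73, 207] -> [207]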